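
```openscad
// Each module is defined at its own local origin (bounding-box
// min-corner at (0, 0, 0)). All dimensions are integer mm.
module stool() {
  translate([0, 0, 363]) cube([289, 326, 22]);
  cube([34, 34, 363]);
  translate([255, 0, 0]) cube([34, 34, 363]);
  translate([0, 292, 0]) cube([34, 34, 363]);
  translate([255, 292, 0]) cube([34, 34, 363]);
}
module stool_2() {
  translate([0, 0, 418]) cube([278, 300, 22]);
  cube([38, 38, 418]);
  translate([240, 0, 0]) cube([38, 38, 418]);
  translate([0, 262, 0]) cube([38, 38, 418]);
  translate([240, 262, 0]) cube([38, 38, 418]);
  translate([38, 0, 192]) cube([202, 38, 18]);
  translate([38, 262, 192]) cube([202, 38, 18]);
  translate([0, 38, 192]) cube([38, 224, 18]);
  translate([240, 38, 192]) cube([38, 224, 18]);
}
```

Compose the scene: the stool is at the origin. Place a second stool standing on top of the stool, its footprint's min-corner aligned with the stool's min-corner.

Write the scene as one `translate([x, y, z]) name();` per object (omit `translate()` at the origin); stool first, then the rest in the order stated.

stool();
translate([0, 0, 385]) stool_2();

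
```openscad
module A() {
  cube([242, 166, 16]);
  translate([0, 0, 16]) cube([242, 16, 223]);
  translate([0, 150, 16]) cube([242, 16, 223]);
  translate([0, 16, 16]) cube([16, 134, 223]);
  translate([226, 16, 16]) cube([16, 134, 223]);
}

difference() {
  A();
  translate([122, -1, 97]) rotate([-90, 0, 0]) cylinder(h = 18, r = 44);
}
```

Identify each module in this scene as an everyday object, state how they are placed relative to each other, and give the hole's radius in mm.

A is an open box. The open box has a circular hole through its front wall. The hole's radius is 44 mm.

The subtracted cylinder has r = 44 mm.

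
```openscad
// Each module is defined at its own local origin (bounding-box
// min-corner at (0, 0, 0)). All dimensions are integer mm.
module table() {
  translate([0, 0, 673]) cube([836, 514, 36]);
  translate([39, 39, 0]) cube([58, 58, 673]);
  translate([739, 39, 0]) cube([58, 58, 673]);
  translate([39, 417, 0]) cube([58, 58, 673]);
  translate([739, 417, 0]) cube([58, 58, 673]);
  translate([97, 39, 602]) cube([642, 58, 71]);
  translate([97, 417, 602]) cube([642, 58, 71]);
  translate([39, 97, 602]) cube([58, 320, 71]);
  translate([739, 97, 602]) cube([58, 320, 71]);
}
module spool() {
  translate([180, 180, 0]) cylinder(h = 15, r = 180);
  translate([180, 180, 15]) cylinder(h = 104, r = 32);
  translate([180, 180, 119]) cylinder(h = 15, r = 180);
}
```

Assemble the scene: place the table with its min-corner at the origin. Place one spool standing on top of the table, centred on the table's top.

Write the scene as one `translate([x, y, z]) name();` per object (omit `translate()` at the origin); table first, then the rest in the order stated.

table();
translate([238, 77, 709]) spool();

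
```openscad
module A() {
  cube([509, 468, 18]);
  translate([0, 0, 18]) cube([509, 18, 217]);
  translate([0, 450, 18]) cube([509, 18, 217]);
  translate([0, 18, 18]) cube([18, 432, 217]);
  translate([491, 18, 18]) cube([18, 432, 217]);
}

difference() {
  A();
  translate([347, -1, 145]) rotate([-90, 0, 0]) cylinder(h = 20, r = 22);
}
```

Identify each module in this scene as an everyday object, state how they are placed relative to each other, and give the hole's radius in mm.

The subtracted cylinder has r = 22 mm.

A is an open box. The open box has a circular hole through its front wall. The hole's radius is 22 mm.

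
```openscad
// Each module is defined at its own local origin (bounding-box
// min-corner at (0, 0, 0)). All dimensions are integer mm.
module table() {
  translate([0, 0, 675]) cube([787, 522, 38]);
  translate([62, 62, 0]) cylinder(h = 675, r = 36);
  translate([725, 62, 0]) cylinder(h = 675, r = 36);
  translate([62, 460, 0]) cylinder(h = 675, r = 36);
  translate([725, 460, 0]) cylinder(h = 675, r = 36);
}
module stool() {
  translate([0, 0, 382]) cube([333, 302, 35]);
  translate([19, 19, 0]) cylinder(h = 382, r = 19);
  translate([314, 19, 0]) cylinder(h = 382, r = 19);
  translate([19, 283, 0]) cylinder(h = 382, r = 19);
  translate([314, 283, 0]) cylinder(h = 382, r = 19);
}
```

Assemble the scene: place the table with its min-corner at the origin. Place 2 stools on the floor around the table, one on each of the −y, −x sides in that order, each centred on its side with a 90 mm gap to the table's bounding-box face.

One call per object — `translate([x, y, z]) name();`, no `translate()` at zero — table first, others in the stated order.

table();
translate([227, -392, 0]) stool();
translate([-423, 110, 0]) stool();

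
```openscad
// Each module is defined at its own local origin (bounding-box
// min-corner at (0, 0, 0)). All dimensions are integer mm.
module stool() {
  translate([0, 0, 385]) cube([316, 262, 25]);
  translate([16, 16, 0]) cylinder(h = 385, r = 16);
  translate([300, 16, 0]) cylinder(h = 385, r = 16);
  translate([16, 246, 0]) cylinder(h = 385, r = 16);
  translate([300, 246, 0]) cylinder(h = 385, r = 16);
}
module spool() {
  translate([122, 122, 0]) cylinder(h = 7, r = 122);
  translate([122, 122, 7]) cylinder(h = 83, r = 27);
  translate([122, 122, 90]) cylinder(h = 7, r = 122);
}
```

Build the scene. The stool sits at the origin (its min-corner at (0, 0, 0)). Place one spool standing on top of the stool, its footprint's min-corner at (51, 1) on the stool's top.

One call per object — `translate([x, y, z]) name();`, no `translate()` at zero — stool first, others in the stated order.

stool();
translate([51, 1, 410]) spool();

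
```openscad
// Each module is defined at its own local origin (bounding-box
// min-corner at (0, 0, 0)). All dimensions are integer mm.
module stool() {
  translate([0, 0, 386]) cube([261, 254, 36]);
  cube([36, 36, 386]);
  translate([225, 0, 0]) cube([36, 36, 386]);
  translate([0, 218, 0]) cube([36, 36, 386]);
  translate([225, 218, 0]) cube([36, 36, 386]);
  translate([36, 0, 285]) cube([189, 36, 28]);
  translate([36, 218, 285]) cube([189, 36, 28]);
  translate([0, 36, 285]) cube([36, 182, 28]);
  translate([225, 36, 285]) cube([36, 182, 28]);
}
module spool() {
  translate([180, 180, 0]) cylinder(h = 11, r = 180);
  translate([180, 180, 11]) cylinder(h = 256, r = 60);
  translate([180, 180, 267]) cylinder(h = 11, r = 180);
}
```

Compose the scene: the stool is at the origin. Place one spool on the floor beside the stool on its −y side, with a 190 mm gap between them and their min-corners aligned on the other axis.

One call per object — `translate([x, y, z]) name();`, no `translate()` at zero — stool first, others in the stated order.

stool();
translate([0, -550, 0]) spool();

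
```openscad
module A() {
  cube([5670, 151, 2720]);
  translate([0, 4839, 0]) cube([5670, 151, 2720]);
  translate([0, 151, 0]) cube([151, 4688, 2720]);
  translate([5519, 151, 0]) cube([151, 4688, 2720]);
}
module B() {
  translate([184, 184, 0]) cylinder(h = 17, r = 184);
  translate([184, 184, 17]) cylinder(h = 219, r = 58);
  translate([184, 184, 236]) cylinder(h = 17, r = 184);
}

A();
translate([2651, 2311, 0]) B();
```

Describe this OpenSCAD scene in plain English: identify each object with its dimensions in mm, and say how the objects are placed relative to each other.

A is a box-shaped house frame (walls only): outside footprint 5670×4990 mm, wall height 2720 mm, wall thickness 151 mm. The two y-facing walls run the full x-width; the two x-facing walls fit between the inner faces of the y-facing walls.

B is a spool: two coaxial disc flanges of radius 184 mm and thickness 17 mm, joined by a core cylinder of radius 58 mm and height 219 mm. The lower flange rests on z = 0 and the three cylinders share a vertical axis.

The spool sits inside the house frame, centred.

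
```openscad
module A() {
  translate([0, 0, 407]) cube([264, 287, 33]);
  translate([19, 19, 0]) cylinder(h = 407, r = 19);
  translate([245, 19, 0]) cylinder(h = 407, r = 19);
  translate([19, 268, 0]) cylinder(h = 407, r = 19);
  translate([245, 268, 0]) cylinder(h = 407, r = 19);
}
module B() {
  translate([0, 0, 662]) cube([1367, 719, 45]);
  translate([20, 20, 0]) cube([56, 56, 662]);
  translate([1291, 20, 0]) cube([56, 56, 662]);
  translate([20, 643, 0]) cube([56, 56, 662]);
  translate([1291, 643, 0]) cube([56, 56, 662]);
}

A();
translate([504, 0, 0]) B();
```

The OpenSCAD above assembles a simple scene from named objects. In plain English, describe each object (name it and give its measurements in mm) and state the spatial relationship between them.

A is a simple wooden stool: a rectangular seat 264 mm (x) by 287 mm (y), 33 mm thick, top face at z = 440 mm, on four round legs, each 38 mm in diameter. The legs rest on z = 0, each leg's axis is inset half a diameter from the nearest pair of seat edges (so the leg's bounding box is flush with the corner).

B is a rectangular dining table. The top is 1367×719×45 mm with its upper surface at z = 707 mm. It stands on four 56×56 mm square legs, each inset 20 mm from the nearest pair of top edges, running from the floor to the underside of the top.

The table is on the floor beside the stool on its +x side.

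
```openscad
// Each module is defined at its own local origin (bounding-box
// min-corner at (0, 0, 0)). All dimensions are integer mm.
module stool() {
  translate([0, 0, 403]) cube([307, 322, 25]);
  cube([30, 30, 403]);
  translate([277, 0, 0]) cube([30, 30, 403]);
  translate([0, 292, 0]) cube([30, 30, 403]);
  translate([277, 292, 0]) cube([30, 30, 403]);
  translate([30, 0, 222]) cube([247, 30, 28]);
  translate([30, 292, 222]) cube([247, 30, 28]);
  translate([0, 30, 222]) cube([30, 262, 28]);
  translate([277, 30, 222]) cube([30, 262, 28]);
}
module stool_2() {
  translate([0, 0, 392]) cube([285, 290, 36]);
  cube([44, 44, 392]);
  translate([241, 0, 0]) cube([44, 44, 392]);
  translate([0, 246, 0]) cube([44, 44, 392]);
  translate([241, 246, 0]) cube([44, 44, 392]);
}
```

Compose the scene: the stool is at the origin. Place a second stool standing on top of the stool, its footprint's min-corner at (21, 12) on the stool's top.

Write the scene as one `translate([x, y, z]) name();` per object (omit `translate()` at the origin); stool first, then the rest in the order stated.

stool();
translate([21, 12, 428]) stool_2();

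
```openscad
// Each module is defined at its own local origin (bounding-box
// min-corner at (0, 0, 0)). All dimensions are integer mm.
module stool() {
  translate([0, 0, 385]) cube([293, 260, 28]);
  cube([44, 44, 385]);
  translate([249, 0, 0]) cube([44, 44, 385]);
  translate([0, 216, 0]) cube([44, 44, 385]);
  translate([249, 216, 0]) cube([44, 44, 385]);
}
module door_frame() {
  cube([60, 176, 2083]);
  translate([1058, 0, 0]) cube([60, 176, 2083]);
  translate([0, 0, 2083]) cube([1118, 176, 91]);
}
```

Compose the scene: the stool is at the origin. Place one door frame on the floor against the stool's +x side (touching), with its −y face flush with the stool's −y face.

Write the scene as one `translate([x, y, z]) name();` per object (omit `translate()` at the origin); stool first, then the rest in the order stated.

stool();
translate([293, 0, 0]) door_frame();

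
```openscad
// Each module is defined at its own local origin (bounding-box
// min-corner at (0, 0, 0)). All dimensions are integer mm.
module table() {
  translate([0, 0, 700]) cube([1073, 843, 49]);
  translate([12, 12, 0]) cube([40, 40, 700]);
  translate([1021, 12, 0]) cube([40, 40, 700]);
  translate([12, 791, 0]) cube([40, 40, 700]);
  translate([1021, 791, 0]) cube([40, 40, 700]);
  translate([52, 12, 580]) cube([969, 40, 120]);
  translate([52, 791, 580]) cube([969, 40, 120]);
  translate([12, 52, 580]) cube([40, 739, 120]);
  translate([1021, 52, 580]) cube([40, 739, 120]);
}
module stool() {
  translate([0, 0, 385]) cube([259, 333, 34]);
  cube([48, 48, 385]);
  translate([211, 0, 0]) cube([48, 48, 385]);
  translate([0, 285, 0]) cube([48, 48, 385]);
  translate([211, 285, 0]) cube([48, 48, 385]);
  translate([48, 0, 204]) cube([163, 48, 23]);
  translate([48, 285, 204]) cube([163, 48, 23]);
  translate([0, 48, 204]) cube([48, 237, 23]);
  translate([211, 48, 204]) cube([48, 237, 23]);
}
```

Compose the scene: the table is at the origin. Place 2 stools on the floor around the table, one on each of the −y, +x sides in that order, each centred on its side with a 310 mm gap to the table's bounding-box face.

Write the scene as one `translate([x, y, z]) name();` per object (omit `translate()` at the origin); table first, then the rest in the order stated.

table();
translate([407, -643, 0]) stool();
translate([1383, 255, 0]) stool();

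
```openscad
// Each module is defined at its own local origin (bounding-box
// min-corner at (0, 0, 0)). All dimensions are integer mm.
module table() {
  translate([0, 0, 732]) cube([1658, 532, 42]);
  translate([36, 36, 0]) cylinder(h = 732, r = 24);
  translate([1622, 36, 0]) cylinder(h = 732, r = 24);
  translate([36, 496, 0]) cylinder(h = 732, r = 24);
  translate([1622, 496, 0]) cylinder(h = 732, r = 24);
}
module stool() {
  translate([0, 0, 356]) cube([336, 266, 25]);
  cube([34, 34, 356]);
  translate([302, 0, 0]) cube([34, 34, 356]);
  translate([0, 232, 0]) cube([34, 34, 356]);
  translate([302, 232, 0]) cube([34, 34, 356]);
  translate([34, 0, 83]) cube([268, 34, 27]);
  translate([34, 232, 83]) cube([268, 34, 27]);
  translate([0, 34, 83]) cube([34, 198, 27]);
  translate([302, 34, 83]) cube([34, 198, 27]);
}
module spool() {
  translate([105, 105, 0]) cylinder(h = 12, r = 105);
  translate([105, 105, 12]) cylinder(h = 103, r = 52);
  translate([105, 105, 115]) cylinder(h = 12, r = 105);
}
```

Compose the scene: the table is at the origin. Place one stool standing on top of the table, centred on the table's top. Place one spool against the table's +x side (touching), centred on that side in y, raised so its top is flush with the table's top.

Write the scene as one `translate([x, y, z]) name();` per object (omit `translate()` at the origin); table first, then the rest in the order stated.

table();
translate([661, 133, 774]) stool();
translate([1658, 161, 647]) spool();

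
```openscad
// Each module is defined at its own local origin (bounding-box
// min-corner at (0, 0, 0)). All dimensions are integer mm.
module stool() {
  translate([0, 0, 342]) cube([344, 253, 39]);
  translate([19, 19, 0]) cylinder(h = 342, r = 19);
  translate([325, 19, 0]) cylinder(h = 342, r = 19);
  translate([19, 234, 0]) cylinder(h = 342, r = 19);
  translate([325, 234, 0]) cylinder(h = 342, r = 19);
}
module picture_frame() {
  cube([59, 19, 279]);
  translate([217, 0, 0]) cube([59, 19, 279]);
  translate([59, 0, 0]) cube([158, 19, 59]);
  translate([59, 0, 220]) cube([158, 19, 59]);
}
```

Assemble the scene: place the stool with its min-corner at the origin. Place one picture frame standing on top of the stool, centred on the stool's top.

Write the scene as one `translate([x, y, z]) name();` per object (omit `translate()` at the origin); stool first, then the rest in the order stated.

stool();
translate([34, 117, 381]) picture_frame();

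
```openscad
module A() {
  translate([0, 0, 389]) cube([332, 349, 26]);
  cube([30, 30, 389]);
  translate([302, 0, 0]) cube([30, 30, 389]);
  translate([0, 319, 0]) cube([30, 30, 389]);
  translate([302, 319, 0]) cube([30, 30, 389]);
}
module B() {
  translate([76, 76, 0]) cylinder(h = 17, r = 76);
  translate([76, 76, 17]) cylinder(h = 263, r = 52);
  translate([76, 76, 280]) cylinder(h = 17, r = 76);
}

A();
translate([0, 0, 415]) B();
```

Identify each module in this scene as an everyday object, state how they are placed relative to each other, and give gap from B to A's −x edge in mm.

A is a stool. B is a spool. The spool is on top of the stool. The gap from the spool to the stool's −x edge is 0 mm.

The spool's min-x is at 0; the stool's min-x is 0; gap = 0 mm.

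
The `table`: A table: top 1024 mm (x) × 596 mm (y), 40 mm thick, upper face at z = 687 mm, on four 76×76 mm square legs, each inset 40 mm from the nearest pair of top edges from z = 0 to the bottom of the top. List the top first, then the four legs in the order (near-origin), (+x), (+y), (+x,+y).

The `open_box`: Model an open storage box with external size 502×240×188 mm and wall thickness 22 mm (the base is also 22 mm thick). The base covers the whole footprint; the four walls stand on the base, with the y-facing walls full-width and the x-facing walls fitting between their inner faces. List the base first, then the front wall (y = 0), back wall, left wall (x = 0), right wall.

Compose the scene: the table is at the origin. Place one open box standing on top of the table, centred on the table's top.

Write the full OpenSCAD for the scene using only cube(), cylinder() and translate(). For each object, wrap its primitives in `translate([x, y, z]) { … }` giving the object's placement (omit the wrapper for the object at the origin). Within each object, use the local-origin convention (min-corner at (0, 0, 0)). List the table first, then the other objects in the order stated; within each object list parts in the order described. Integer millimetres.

translate([0, 0, 647]) cube([1024, 596, 40]);
translate([40, 40, 0]) cube([76, 76, 647]);
translate([908, 40, 0]) cube([76, 76, 647]);
translate([40, 480, 0]) cube([76, 76, 647]);
translate([908, 480, 0]) cube([76, 76, 647]);
translate([261, 178, 687]) {
  cube([502, 240, 22]);
  translate([0, 0, 22]) cube([502, 22, 166]);
  translate([0, 218, 22]) cube([502, 22, 166]);
  translate([0, 22, 22]) cube([22, 196, 166]);
  translate([480, 22, 22]) cube([22, 196, 166]);
}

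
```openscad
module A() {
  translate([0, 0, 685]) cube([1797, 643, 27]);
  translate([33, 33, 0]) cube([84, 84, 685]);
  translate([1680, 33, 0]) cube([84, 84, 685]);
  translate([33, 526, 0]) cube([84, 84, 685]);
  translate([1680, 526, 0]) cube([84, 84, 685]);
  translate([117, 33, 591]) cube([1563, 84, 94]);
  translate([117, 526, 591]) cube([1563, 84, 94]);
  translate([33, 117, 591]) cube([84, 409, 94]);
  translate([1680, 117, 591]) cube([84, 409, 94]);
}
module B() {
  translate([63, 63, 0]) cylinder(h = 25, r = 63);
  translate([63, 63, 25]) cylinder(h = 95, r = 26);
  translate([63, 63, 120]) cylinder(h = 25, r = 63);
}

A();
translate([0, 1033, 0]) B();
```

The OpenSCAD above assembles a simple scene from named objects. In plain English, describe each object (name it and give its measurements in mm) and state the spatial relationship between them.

A is a rectangular dining table. The top is 1797×643×27 mm with its upper surface at z = 712 mm. It stands on four 84×84 mm square legs, each inset 33 mm from the nearest pair of top edges, running from the floor to the underside of the top. Four apron rails, 84 mm thick and 94 mm tall, run between adjacent legs with their top edges flush with the underside of the top and their outer faces flush with the legs' outer faces.

B is a spool: two coaxial disc flanges of radius 63 mm and thickness 25 mm, joined by a core cylinder of radius 26 mm and height 95 mm. The lower flange rests on z = 0 and the three cylinders share a vertical axis.

The spool is on the floor beside the table on its +y side.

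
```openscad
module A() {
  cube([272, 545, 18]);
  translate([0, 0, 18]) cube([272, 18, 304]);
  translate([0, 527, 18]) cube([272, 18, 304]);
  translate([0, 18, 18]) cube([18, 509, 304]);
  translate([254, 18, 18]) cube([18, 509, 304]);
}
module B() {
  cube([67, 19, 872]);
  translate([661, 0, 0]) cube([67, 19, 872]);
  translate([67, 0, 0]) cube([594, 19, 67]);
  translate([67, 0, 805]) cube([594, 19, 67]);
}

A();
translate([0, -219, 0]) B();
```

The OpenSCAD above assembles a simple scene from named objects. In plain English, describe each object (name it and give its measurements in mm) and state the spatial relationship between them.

A is an open storage box with external size 272×545×322 mm and wall thickness 18 mm (the base is also 18 mm thick). The base covers the whole footprint; the four walls stand on the base, with the y-facing walls full-width and the x-facing walls fitting between their inner faces.

B is a rectangular picture frame lying in the x–z plane (depth along y). The opening is 594 mm wide (x) by 738 mm tall (z), surrounded by a border 67 mm wide on all four sides. The frame is 19 mm deep and is made of two full-height vertical stiles with two horizontal rails fitted between them.

The picture frame is on the floor beside the open box on its −y side.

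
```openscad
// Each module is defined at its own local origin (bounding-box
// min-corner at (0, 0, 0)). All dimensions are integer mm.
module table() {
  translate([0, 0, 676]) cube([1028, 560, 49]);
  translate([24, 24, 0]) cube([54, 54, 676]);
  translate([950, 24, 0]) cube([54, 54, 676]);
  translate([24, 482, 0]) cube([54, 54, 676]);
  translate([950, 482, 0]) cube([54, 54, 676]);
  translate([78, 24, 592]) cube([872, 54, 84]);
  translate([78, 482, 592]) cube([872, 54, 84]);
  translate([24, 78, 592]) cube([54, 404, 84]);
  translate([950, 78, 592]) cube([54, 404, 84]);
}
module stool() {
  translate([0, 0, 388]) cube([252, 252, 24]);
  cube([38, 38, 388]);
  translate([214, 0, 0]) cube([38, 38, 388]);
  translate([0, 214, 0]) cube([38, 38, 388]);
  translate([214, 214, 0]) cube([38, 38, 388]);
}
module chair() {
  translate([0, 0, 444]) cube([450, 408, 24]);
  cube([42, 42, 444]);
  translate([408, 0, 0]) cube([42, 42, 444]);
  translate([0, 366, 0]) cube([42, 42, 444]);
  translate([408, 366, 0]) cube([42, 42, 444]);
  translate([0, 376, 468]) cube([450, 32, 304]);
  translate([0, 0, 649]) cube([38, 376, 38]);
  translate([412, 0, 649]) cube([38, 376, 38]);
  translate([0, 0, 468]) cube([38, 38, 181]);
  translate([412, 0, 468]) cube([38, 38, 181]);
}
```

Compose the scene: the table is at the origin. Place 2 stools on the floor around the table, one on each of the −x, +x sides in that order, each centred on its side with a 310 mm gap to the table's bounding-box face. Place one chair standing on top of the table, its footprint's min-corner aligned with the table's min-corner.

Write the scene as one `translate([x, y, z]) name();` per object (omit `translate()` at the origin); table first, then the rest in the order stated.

table();
translate([-562, 154, 0]) stool();
translate([1338, 154, 0]) stool();
translate([0, 0, 725]) chair();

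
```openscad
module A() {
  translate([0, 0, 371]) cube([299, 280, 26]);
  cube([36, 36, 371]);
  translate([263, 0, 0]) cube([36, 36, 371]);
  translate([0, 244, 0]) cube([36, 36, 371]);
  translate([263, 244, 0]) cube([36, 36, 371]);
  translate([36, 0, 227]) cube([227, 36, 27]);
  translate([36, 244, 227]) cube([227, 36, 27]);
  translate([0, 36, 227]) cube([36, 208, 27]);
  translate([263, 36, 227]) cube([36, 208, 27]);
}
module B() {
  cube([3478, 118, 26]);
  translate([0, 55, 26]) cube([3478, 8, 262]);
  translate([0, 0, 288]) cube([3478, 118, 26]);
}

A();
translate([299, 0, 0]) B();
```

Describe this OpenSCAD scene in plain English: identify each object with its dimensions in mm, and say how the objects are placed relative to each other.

A is a four-legged stool. The seat is a 299×280×26 mm slab whose top surface is at z = 397 mm; four square legs, each 36×36 mm in cross-section, run from the floor (z = 0) to the underside of the seat, each flush with a corner of the seat. Four stretchers, 36 mm wide and 27 mm tall, connect adjacent legs with their undersides at z = 227 mm, each running between the inner faces of the legs it joins and aligned with the legs' outer faces on the other axis.

B is an I-beam lying along x, 3478 mm long. Overall section height 314 mm. Two flanges 118 mm wide (y) and 26 mm thick, one on the floor and one at the top; a web 8 mm thick runs between them, centred on the flange width.

The I-beam is against the stool's +x side, with their −y faces flush.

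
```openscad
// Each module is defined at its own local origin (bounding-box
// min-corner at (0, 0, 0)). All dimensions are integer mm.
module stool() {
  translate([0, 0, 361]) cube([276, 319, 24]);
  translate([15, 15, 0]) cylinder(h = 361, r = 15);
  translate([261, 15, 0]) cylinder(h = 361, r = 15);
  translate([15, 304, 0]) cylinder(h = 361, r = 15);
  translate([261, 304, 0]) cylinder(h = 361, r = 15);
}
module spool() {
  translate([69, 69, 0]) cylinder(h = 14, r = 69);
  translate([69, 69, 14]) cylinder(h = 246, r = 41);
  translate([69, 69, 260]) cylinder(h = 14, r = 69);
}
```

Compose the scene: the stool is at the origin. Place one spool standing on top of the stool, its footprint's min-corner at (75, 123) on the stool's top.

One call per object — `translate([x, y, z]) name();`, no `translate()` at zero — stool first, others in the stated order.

stool();
translate([75, 123, 385]) spool();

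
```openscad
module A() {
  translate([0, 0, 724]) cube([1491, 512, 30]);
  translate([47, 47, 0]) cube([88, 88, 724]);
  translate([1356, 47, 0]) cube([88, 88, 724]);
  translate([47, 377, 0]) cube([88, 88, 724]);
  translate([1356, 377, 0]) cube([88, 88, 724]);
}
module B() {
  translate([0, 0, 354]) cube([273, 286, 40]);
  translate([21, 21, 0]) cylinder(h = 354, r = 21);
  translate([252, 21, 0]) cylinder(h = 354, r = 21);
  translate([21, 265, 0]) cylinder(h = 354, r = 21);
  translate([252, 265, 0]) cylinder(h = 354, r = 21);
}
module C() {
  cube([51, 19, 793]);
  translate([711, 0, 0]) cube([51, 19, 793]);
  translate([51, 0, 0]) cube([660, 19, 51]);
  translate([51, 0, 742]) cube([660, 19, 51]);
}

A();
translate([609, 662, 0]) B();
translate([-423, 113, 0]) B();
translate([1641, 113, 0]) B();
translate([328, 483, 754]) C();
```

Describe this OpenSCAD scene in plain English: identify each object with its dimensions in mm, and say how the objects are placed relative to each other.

A is a table with a 1491×512 mm rectangular top, 30 mm thick, top surface at z = 754 mm, supported by four 88×88 mm square legs, each inset 47 mm from the nearest pair of top edges, running from the floor.

B is a simple wooden stool: a rectangular seat 273 mm (x) by 286 mm (y), 40 mm thick, top face at z = 394 mm, on four round legs, each 42 mm in diameter. The legs rest on z = 0, each leg's axis is inset half a diameter from the nearest pair of seat edges (so the leg's bounding box is flush with the corner).

C is a rectangular picture frame lying in the x–z plane (depth along y). The opening is 660 mm wide (x) by 691 mm tall (z), surrounded by a border 51 mm wide on all four sides. The frame is 19 mm deep and is made of two full-height vertical stiles with two horizontal rails fitted between them.

Three stools sit around the table at the +y, −x, +x sides. The picture frame is on top of the table.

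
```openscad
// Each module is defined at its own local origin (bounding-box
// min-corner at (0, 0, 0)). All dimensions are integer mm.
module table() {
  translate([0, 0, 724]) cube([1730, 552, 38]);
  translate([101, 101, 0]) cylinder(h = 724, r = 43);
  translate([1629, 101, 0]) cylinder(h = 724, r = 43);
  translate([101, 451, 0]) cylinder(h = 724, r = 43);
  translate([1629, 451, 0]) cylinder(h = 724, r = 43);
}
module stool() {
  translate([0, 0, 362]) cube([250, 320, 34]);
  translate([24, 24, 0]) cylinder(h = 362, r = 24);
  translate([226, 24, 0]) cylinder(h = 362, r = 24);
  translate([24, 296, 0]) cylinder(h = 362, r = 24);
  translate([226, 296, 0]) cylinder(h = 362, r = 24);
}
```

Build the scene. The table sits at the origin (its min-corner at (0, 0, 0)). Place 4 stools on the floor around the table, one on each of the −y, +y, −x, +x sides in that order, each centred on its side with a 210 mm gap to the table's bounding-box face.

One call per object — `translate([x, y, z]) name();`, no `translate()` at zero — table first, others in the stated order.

table();
translate([740, -530, 0]) stool();
translate([740, 762, 0]) stool();
translate([-460, 116, 0]) stool();
translate([1940, 116, 0]) stool();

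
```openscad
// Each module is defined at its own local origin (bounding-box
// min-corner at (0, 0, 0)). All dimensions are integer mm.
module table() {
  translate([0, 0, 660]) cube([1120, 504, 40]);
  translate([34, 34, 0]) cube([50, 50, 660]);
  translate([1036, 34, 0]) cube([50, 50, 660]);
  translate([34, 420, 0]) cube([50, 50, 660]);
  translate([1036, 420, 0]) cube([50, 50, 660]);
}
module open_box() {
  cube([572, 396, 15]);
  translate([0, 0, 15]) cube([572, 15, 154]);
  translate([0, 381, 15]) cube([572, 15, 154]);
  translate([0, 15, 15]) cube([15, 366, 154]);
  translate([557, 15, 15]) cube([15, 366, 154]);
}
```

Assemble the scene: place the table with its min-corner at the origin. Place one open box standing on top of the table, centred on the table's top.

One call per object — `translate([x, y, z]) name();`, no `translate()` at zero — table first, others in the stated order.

table();
translate([274, 54, 700]) open_box();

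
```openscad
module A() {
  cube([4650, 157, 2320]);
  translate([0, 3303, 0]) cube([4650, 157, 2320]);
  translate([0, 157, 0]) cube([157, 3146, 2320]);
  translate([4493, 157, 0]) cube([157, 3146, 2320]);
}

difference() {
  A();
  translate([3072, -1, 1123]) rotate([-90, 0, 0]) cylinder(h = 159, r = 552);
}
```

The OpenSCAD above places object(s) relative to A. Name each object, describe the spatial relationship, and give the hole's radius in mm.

The subtracted cylinder has r = 552 mm.

A is a house frame. The house frame has a circular hole through its front wall. The hole's radius is 552 mm.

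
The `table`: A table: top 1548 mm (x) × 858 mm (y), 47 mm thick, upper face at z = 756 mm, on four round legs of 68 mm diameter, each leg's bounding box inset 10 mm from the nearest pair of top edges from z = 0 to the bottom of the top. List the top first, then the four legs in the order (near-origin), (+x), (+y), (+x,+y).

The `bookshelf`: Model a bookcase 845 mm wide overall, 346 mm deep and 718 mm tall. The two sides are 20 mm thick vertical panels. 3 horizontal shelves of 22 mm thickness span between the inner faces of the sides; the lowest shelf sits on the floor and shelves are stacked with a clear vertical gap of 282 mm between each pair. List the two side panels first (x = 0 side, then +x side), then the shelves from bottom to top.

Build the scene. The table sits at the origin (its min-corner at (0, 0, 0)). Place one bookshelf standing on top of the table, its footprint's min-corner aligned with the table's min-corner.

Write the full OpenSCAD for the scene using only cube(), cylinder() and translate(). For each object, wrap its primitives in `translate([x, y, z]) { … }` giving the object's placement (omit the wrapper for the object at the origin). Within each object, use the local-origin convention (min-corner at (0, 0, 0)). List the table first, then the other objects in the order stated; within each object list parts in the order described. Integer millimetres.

translate([0, 0, 709]) cube([1548, 858, 47]);
translate([44, 44, 0]) cylinder(h = 709, r = 34);
translate([1504, 44, 0]) cylinder(h = 709, r = 34);
translate([44, 814, 0]) cylinder(h = 709, r = 34);
translate([1504, 814, 0]) cylinder(h = 709, r = 34);
translate([0, 0, 756]) {
  cube([20, 346, 718]);
  translate([825, 0, 0]) cube([20, 346, 718]);
  translate([20, 0, 0]) cube([805, 346, 22]);
  translate([20, 0, 304]) cube([805, 346, 22]);
  translate([20, 0, 608]) cube([805, 346, 22]);
}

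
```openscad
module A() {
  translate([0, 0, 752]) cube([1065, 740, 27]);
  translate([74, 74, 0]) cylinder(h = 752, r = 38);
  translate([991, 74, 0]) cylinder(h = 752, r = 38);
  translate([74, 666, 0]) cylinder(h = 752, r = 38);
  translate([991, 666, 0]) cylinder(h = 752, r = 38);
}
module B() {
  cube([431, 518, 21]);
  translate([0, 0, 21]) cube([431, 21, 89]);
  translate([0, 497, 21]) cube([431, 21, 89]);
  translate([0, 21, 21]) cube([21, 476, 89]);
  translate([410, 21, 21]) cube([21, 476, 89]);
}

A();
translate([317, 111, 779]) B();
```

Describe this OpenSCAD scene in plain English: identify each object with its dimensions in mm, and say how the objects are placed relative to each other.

A is a rectangular dining table. The top is 1065×740×27 mm with its upper surface at z = 779 mm. It stands on four round legs of 76 mm diameter, each leg's bounding box inset 36 mm from the nearest pair of top edges, running from the floor to the underside of the top.

B is an open-topped rectangular box: outside dimensions 431×518×110 mm, with a uniform wall and base thickness of 21 mm. The base is a full 431×518 slab on the floor; four walls sit on top of the base. The front and back walls (the −y and +y sides) span the full width; the two side walls fit between them.

The open box is on top of the table, centred.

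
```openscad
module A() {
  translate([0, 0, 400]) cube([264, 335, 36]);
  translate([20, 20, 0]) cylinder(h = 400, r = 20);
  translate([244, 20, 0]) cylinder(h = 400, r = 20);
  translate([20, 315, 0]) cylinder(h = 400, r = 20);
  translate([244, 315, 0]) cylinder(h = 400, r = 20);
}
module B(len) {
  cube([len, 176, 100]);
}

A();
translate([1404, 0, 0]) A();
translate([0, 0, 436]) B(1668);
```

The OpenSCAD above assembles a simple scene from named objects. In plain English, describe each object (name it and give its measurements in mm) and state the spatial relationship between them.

A is a four-legged stool. The seat is 264×335 mm, 36 mm thick, top at z = 436 mm. It stands on four round legs, each 40 mm in diameter, from z = 0 to the seat underside, each leg's axis is inset half a diameter from the nearest pair of seat edges (so the leg's bounding box is flush with the corner).

B is a rectangular beam 1668 mm long (x), 176 mm deep (y), 100 mm thick (z).

The beam spans the tops of two stools placed 1140 mm apart, resting at z = 436 mm.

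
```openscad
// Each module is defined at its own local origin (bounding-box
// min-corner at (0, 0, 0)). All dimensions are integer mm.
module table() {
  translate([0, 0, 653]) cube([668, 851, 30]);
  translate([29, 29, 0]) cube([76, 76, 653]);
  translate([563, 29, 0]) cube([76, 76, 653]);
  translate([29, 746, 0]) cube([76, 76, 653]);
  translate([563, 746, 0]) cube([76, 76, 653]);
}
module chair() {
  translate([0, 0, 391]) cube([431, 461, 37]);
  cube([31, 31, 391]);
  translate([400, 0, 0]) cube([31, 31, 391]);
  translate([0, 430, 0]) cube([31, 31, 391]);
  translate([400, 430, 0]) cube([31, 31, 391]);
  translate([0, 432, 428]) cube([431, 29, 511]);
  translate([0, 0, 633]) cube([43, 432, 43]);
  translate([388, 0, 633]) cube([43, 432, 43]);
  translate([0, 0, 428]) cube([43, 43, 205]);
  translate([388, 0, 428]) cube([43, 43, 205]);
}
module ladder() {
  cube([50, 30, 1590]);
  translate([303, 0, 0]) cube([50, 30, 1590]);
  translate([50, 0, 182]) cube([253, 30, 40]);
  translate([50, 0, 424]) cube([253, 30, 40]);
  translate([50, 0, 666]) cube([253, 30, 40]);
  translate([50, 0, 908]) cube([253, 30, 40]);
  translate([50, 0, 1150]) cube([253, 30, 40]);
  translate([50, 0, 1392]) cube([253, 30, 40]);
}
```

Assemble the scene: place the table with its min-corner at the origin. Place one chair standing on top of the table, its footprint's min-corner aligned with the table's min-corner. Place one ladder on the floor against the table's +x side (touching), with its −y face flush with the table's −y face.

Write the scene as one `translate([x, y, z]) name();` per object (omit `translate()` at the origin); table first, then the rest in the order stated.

table();
translate([0, 0, 683]) chair();
translate([668, 0, 0]) ladder();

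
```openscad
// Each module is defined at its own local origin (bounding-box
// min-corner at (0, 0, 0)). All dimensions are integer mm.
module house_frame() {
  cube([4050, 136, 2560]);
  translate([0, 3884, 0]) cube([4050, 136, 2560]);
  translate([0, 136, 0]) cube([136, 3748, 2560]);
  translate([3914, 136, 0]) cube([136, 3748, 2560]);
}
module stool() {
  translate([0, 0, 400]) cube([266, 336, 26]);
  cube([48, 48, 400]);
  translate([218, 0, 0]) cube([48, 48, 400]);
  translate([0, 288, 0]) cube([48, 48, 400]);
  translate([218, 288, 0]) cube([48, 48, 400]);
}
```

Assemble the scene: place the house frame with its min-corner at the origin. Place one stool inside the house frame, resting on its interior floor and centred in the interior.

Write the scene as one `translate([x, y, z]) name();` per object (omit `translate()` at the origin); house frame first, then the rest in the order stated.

house_frame();
translate([1892, 1842, 0]) stool();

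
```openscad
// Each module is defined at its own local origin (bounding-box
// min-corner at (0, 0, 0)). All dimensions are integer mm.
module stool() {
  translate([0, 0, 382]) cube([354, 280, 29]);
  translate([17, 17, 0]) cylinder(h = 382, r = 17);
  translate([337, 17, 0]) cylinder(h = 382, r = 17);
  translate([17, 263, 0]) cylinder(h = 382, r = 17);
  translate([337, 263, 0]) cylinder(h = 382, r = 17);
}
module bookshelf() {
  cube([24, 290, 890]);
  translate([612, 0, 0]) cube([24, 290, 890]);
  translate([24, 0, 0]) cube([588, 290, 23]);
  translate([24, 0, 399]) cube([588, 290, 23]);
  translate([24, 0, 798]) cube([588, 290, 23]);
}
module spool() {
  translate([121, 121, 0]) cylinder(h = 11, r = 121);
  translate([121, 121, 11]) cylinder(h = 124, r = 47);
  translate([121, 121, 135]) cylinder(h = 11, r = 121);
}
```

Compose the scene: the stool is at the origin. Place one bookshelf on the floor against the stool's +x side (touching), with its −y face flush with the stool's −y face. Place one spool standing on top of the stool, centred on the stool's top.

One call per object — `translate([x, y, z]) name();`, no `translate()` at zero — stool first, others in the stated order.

stool();
translate([354, 0, 0]) bookshelf();
translate([56, 19, 411]) spool();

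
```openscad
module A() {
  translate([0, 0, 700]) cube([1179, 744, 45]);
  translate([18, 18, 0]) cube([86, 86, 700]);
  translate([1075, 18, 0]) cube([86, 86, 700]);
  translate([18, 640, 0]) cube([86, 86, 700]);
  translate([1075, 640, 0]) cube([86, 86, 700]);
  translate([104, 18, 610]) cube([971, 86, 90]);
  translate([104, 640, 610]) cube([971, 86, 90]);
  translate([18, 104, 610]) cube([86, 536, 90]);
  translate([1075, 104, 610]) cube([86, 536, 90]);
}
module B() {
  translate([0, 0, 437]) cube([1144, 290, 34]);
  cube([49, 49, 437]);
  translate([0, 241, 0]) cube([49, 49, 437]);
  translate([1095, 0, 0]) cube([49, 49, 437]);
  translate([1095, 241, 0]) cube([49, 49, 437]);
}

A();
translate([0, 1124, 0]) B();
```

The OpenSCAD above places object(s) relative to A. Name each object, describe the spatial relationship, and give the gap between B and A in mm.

The bench's nearest face is 380 mm from the table's +y face.

A is a table. B is a bench. The bench is on the floor beside the table on its +y side. The gap between the bench and the table is 380 mm.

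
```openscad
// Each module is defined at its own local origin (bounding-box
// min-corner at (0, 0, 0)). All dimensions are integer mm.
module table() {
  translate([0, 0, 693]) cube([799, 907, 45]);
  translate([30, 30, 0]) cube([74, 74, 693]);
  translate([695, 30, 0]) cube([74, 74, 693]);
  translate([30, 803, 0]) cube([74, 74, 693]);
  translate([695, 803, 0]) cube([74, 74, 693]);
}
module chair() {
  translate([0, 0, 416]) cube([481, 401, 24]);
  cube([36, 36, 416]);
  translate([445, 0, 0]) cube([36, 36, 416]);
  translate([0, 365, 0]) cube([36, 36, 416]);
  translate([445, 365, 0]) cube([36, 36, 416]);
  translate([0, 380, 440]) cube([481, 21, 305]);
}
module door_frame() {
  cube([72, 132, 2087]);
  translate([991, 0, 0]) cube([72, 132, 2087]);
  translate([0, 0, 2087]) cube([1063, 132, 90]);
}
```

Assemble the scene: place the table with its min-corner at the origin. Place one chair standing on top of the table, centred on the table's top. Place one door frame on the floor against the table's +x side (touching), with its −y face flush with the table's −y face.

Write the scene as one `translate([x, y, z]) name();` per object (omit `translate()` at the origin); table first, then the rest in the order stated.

table();
translate([159, 253, 738]) chair();
translate([799, 0, 0]) door_frame();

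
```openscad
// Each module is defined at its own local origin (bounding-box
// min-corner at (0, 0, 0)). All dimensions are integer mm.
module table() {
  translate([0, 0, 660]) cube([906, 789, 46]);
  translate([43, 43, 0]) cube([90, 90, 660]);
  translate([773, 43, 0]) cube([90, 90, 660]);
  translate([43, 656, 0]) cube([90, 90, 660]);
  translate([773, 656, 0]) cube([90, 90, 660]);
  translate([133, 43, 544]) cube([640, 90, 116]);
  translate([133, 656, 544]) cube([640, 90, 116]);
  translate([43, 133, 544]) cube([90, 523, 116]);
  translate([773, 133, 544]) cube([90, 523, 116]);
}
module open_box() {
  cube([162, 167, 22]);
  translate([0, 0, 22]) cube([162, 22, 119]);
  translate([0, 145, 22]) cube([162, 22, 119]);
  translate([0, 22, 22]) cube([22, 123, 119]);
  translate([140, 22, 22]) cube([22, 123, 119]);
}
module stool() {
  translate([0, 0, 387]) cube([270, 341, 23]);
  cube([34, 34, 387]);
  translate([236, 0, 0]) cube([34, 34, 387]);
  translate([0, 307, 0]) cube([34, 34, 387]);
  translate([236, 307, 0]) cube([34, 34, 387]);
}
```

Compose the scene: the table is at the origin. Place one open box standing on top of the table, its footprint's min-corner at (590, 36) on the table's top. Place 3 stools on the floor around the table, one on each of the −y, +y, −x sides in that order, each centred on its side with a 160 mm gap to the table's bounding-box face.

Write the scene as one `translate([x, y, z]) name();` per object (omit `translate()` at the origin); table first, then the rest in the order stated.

table();
translate([590, 36, 706]) open_box();
translate([318, -501, 0]) stool();
translate([318, 949, 0]) stool();
translate([-430, 224, 0]) stool();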